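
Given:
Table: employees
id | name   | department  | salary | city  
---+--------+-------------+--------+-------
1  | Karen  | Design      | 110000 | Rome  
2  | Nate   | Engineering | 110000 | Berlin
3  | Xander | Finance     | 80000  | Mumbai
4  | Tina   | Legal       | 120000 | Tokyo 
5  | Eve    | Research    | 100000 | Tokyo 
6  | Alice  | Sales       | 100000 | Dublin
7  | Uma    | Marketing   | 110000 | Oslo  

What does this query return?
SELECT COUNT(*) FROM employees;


COUNT(*) counts all rows

7


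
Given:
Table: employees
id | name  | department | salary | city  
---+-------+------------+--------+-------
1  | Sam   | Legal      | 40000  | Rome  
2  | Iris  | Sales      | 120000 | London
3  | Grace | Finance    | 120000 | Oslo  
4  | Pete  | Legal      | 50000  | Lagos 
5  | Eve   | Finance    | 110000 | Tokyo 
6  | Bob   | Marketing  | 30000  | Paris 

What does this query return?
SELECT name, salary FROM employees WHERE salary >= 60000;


Filtering: salary >= 60000
Matching: 3 rows

3 rows:
Iris, 120000
Grace, 120000
Eve, 110000


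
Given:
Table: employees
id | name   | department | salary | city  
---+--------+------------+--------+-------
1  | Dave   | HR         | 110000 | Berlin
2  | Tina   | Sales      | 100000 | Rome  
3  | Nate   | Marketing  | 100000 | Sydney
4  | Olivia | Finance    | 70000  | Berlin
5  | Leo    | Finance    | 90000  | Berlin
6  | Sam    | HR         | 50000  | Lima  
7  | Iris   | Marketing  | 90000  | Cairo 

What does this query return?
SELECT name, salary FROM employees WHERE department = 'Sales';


Filtering: department = 'Sales'
Matching rows: 1

1 rows:
Tina, 100000


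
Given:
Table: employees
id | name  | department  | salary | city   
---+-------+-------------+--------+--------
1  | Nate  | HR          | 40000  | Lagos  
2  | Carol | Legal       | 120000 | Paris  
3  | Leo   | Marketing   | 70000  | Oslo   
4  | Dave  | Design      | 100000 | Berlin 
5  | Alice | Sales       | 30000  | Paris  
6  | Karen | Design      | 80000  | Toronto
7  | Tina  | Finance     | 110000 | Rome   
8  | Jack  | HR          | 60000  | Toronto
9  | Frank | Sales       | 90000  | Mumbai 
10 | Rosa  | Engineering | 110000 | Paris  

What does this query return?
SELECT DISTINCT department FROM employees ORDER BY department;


All 'department' values (row order): HR, Legal, Marketing, Design, Sales, Design, Finance, HR, Sales, Engineering
Removing duplicates leaves 7 unique value(s).

7 values:
Design
Engineering
Finance
HR
Legal
Marketing
Sales


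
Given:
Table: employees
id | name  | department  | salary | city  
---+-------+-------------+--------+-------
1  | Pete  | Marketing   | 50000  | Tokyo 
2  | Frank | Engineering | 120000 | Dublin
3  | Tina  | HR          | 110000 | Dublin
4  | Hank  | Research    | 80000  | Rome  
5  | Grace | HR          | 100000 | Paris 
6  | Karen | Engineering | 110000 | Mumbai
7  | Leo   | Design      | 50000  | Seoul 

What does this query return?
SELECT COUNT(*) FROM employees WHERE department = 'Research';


Counting rows where department = 'Research'
  Hank -> MATCH


1


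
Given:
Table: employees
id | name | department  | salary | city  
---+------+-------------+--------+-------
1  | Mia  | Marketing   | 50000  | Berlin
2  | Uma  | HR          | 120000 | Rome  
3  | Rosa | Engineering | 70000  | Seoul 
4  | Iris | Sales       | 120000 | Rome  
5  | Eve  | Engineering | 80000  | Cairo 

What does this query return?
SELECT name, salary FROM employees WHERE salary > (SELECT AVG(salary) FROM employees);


Subquery: AVG(salary) = 88000.0
Filtering: salary > 88000.0
  Uma (120000) -> MATCH
  Iris (120000) -> MATCH


2 rows:
Uma, 120000
Iris, 120000


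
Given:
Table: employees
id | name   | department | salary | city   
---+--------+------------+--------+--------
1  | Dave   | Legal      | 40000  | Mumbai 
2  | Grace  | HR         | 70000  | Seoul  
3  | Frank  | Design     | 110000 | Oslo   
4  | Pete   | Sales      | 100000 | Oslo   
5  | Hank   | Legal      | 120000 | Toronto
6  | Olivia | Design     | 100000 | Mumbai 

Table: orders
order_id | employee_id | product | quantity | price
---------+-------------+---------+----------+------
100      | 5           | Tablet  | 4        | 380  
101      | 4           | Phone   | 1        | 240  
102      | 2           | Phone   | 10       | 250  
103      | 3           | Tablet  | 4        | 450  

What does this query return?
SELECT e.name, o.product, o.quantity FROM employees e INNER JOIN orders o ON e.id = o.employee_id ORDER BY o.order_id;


Joining employees.id = orders.employee_id:
  employee Hank (id=5) -> order Tablet
  employee Pete (id=4) -> order Phone
  employee Grace (id=2) -> order Phone
  employee Frank (id=3) -> order Tablet


4 rows:
Hank, Tablet, 4
Pete, Phone, 1
Grace, Phone, 10
Frank, Tablet, 4


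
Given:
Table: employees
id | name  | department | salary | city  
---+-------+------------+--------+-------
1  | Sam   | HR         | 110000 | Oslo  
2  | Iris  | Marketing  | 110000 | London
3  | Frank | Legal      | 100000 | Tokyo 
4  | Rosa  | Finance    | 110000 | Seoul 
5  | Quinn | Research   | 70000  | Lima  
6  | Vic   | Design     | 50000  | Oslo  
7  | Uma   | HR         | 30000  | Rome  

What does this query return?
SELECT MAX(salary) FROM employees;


Salaries: 110000, 110000, 100000, 110000, 70000, 50000, 30000
MAX = 110000

110000


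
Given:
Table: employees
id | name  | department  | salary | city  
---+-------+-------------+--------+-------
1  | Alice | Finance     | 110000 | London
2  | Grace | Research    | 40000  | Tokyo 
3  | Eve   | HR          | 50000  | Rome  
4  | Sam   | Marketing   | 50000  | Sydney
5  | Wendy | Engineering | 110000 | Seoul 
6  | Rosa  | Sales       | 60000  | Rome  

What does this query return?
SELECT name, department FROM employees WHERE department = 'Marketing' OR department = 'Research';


Filtering: department = 'Marketing' OR 'Research'
Matching: 2 rows

2 rows:
Grace, Research
Sam, Marketing


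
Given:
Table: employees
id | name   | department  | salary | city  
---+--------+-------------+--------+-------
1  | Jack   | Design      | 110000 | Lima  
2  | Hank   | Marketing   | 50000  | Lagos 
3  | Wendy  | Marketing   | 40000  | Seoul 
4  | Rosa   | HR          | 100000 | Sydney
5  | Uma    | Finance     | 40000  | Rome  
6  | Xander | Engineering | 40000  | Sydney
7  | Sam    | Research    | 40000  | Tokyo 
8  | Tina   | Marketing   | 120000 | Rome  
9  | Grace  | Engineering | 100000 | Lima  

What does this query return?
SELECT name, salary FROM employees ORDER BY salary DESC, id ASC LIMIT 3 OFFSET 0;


Sort by salary DESC (id ASC tiebreak), then skip 0 and take 3
Rows 1 through 3

3 rows:
Tina, 120000
Jack, 110000
Rosa, 100000


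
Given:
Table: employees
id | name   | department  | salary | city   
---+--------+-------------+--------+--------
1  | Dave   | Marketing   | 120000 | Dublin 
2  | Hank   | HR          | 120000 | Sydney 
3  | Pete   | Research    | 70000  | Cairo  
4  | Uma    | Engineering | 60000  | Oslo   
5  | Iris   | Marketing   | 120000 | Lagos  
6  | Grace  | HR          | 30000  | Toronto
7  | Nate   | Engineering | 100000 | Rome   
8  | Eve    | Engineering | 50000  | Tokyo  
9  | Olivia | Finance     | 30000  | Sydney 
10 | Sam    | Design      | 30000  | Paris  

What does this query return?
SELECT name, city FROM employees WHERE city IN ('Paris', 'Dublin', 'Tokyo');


Filtering: city IN ('Paris', 'Dublin', 'Tokyo')
Matching: 3 rows

3 rows:
Dave, Dublin
Eve, Tokyo
Sam, Paris


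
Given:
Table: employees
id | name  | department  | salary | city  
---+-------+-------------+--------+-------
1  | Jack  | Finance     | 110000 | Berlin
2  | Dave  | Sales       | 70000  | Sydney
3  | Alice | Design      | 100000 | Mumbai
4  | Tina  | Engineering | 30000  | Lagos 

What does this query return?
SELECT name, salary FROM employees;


Projecting columns: name, salary

4 rows:
Jack, 110000
Dave, 70000
Alice, 100000
Tina, 30000


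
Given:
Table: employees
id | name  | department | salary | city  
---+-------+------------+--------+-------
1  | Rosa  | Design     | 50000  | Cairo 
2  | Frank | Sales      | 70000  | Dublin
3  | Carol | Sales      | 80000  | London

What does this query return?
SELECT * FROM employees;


SELECT * returns all 3 rows with all columns

3 rows:
1, Rosa, Design, 50000, Cairo
2, Frank, Sales, 70000, Dublin
3, Carol, Sales, 80000, London


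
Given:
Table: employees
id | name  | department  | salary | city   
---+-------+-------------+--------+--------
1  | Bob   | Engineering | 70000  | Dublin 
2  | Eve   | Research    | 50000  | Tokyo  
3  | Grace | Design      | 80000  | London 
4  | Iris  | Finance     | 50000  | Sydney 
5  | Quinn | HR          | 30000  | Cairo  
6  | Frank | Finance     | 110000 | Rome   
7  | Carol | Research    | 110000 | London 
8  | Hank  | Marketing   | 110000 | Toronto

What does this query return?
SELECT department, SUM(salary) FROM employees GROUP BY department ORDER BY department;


Summing salary within each department:
  Design: 80000 = 80000
  Engineering: 70000 = 70000
  Finance: 50000 + 110000 = 160000
  HR: 30000 = 30000
  Marketing: 110000 = 110000
  Research: 50000 + 110000 = 160000


6 groups:
Design, 80000
Engineering, 70000
Finance, 160000
HR, 30000
Marketing, 110000
Research, 160000


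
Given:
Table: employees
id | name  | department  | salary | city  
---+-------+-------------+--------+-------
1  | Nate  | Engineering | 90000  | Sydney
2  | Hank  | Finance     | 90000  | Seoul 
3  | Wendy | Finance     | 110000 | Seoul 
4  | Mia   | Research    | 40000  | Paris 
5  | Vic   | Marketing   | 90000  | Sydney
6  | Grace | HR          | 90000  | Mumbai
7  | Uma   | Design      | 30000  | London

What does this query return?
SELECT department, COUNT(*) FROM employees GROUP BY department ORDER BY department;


Assigning each row to its department group:
  Nate -> Engineering
  Hank -> Finance
  Wendy -> Finance
  Mia -> Research
  Vic -> Marketing
  Grace -> HR
  Uma -> Design


6 groups:
Design, 1
Engineering, 1
Finance, 2
HR, 1
Marketing, 1
Research, 1


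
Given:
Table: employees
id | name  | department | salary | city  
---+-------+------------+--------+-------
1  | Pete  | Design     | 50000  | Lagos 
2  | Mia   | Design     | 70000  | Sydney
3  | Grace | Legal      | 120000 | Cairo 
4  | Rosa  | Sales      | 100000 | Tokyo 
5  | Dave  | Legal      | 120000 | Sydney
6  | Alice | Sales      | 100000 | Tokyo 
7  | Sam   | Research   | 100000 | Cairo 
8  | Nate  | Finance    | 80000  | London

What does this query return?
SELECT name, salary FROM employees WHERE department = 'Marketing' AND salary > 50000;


Filtering: department = 'Marketing' AND salary > 50000
Matching: 0 rows

Empty result set (0 rows)


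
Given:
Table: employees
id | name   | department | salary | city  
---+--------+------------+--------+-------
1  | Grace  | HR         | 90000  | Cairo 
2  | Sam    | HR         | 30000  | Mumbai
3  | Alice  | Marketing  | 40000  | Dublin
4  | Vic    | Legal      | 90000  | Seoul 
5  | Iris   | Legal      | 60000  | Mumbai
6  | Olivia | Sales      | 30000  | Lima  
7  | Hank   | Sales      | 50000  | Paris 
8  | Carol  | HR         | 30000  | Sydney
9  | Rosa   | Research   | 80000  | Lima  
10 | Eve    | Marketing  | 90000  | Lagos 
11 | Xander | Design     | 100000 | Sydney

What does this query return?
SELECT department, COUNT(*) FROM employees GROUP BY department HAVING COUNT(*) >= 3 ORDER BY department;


Groups with count >= 3:
  HR: 3 -> PASS
  Design: 1 -> filtered out
  Legal: 2 -> filtered out
  Marketing: 2 -> filtered out
  Research: 1 -> filtered out
  Sales: 2 -> filtered out


1 groups:
HR, 3


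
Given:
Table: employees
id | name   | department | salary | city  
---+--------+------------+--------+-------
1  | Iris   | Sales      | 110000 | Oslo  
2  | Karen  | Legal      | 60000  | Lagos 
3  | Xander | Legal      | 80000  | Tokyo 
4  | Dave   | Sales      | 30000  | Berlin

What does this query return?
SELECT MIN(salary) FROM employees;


Salaries: 110000, 60000, 80000, 30000
MIN = 30000

30000


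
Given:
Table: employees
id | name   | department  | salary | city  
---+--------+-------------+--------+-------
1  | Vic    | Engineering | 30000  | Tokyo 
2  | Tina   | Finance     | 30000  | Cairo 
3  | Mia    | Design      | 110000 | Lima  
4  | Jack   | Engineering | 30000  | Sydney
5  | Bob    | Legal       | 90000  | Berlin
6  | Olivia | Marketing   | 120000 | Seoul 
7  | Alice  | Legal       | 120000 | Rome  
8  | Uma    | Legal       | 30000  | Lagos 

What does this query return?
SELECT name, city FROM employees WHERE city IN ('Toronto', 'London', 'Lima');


Filtering: city IN ('Toronto', 'London', 'Lima')
Matching: 1 rows

1 rows:
Mia, Lima


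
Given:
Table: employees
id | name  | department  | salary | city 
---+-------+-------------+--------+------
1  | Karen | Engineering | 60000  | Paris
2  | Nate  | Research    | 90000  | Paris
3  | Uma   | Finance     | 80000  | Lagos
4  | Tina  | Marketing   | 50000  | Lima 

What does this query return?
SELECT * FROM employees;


SELECT * returns all 4 rows with all columns

4 rows:
1, Karen, Engineering, 60000, Paris
2, Nate, Research, 90000, Paris
3, Uma, Finance, 80000, Lagos
4, Tina, Marketing, 50000, Lima


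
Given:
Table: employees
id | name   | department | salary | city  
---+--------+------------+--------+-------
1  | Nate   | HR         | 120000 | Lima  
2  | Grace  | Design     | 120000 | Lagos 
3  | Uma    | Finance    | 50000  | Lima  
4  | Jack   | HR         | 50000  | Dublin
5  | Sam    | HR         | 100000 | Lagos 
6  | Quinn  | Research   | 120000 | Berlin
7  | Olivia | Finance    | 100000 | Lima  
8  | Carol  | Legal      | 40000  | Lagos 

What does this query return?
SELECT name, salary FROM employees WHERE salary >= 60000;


Filtering: salary >= 60000
Matching: 5 rows

5 rows:
Nate, 120000
Grace, 120000
Sam, 100000
Quinn, 120000
Olivia, 100000


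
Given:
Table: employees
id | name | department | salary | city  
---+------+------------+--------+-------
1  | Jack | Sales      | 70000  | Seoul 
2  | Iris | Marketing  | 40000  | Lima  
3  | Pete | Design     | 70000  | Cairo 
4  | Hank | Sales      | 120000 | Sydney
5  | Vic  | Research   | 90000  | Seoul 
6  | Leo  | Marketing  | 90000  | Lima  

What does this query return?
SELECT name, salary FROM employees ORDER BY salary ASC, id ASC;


Sorting by salary ASC, then id ASC for ties

6 rows:
Iris, 40000
Jack, 70000
Pete, 70000
Vic, 90000
Leo, 90000
Hank, 120000


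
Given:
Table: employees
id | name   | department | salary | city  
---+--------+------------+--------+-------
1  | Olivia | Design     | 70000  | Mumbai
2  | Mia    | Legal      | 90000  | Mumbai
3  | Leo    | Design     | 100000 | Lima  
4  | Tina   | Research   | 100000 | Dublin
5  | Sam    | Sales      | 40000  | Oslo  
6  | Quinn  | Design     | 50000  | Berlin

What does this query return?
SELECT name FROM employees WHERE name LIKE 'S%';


LIKE 'S%' matches names starting with 'S'
Matching: 1

1 rows:
Sam


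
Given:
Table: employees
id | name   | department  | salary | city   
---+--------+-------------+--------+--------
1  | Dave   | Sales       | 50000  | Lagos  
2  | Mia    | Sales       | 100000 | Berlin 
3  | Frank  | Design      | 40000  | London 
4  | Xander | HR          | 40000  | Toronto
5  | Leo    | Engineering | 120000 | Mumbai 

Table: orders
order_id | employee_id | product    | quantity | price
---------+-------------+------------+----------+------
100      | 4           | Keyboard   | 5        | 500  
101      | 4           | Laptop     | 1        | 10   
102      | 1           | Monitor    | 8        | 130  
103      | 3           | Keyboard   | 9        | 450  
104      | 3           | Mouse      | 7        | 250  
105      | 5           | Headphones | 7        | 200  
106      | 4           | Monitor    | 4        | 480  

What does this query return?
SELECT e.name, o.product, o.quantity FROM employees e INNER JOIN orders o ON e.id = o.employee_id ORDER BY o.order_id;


Joining employees.id = orders.employee_id:
  employee Xander (id=4) -> order Keyboard
  employee Xander (id=4) -> order Laptop
  employee Dave (id=1) -> order Monitor
  employee Frank (id=3) -> order Keyboard
  employee Frank (id=3) -> order Mouse
  employee Leo (id=5) -> order Headphones
  employee Xander (id=4) -> order Monitor


7 rows:
Xander, Keyboard, 5
Xander, Laptop, 1
Dave, Monitor, 8
Frank, Keyboard, 9
Frank, Mouse, 7
Leo, Headphones, 7
Xander, Monitor, 4


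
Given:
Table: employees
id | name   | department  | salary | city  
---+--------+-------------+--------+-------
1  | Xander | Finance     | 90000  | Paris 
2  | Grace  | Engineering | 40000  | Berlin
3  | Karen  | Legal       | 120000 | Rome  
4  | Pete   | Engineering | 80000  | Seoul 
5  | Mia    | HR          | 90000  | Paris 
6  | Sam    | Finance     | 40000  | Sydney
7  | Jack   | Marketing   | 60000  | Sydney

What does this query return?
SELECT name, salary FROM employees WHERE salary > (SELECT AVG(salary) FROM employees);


Subquery: AVG(salary) = 74285.71
Filtering: salary > 74285.71
  Xander (90000) -> MATCH
  Karen (120000) -> MATCH
  Pete (80000) -> MATCH
  Mia (90000) -> MATCH


4 rows:
Xander, 90000
Karen, 120000
Pete, 80000
Mia, 90000


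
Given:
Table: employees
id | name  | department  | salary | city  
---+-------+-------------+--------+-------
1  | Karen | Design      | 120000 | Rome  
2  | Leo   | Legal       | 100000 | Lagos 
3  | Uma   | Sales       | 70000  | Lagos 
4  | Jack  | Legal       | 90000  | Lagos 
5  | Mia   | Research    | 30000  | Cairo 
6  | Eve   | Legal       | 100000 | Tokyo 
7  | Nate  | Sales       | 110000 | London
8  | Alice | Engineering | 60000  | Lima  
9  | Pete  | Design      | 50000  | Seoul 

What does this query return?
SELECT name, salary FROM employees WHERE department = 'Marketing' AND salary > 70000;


Filtering: department = 'Marketing' AND salary > 70000
Matching: 0 rows

Empty result set (0 rows)


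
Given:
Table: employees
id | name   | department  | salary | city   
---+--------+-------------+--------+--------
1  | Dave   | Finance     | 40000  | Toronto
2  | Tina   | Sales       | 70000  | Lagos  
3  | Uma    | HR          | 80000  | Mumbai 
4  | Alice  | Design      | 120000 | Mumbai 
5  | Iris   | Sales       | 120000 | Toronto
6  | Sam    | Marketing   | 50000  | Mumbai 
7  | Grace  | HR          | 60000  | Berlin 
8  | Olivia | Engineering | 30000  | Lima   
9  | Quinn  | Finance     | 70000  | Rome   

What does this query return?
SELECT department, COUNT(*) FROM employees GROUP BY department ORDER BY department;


Assigning each row to its department group:
  Dave -> Finance
  Tina -> Sales
  Uma -> HR
  Alice -> Design
  Iris -> Sales
  Sam -> Marketing
  Grace -> HR
  Olivia -> Engineering
  Quinn -> Finance


6 groups:
Design, 1
Engineering, 1
Finance, 2
HR, 2
Marketing, 1
Sales, 2


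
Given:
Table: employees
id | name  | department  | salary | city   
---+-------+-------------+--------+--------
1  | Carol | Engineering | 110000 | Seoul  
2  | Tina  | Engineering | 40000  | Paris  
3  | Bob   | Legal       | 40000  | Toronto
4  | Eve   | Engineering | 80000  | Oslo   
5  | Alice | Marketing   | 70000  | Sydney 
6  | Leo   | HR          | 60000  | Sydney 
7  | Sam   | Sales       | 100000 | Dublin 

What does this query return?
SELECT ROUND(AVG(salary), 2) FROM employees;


SUM(salary) = 500000
COUNT = 7
ROUND(AVG, 2) = ROUND(500000 / 7, 2) = 71428.57

71428.57


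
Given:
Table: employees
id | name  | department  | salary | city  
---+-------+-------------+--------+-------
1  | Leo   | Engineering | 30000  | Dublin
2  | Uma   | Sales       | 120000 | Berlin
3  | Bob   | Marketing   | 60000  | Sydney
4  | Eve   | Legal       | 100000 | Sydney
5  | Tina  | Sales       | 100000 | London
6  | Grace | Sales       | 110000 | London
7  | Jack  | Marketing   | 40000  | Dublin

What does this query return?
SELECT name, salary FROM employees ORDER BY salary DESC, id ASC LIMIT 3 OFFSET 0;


Sort by salary DESC (id ASC tiebreak), then skip 0 and take 3
Rows 1 through 3

3 rows:
Uma, 120000
Grace, 110000
Eve, 100000


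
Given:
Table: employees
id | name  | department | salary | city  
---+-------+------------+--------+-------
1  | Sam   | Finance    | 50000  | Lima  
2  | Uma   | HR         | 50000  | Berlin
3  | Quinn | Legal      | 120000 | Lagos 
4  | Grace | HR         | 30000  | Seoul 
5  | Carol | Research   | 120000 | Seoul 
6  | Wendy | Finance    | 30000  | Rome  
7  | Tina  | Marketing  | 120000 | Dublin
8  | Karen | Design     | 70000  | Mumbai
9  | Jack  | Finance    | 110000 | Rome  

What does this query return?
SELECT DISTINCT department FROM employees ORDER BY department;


All 'department' values (row order): Finance, HR, Legal, HR, Research, Finance, Marketing, Design, Finance
Removing duplicates leaves 6 unique value(s).

6 values:
Design
Finance
HR
Legal
Marketing
Research


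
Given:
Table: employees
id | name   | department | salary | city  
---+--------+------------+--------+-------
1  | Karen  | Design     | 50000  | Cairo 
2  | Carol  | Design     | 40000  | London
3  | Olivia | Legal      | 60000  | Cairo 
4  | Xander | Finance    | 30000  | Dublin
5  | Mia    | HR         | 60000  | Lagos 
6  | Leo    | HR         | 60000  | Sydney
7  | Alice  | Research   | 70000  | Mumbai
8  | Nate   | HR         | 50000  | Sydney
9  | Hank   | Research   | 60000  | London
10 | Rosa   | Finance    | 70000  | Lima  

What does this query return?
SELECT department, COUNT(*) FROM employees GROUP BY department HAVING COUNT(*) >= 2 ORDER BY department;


Groups with count >= 2:
  Design: 2 -> PASS
  Finance: 2 -> PASS
  HR: 3 -> PASS
  Research: 2 -> PASS
  Legal: 1 -> filtered out


4 groups:
Design, 2
Finance, 2
HR, 3
Research, 2


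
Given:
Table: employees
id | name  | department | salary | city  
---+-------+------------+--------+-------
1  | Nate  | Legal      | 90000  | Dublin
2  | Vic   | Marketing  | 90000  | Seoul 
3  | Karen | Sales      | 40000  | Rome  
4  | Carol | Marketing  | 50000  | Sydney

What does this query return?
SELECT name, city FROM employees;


Projecting columns: name, city

4 rows:
Nate, Dublin
Vic, Seoul
Karen, Rome
Carol, Sydney


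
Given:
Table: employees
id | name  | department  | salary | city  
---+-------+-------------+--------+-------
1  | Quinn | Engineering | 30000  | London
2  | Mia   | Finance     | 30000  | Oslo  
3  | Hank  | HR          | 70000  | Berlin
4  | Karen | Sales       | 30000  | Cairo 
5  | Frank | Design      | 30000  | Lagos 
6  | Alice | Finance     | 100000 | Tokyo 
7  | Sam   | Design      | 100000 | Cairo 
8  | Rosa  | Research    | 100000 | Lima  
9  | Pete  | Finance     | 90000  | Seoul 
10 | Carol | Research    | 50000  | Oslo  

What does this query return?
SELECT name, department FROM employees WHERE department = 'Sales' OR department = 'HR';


Filtering: department = 'Sales' OR 'HR'
Matching: 2 rows

2 rows:
Hank, HR
Karen, Sales


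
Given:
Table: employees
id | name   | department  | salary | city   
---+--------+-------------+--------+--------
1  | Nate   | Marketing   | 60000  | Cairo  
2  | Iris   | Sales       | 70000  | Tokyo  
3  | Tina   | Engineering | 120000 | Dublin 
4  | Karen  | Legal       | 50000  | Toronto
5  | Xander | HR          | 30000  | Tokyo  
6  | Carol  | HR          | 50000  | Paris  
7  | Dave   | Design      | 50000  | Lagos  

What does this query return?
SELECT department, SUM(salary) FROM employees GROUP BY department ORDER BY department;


Summing salary within each department:
  Design: 50000 = 50000
  Engineering: 120000 = 120000
  HR: 30000 + 50000 = 80000
  Legal: 50000 = 50000
  Marketing: 60000 = 60000
  Sales: 70000 = 70000


6 groups:
Design, 50000
Engineering, 120000
HR, 80000
Legal, 50000
Marketing, 60000
Sales, 70000


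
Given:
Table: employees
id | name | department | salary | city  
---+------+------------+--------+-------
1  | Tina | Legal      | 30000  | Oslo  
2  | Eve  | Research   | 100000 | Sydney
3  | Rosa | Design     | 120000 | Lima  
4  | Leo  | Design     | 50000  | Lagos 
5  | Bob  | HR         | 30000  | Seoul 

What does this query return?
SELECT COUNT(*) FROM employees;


COUNT(*) counts all rows

5


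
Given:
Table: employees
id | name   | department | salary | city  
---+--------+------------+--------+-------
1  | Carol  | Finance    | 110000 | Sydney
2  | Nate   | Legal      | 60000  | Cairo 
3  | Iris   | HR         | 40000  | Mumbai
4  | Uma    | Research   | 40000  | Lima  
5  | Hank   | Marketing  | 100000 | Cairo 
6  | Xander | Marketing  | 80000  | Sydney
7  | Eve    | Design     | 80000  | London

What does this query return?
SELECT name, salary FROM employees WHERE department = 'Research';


Filtering: department = 'Research'
Matching rows: 1

1 rows:
Uma, 40000


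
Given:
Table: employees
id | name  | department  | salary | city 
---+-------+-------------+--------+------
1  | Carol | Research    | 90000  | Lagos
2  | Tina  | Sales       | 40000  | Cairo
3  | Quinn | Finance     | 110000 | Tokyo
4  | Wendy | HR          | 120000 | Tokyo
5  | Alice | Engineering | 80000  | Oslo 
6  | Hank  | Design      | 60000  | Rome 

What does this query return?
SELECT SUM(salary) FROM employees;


SUM(salary) = 90000 + 40000 + 110000 + 120000 + 80000 + 60000 = 500000

500000


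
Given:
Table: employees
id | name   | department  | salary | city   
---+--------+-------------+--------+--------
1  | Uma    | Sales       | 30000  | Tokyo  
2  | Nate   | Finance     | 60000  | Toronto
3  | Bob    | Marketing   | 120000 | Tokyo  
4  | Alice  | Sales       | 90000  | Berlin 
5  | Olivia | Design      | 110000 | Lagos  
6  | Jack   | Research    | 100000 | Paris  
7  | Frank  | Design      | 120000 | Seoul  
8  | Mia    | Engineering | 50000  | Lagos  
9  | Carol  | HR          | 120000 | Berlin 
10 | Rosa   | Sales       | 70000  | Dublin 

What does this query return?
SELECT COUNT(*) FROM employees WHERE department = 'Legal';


Counting rows where department = 'Legal'


0


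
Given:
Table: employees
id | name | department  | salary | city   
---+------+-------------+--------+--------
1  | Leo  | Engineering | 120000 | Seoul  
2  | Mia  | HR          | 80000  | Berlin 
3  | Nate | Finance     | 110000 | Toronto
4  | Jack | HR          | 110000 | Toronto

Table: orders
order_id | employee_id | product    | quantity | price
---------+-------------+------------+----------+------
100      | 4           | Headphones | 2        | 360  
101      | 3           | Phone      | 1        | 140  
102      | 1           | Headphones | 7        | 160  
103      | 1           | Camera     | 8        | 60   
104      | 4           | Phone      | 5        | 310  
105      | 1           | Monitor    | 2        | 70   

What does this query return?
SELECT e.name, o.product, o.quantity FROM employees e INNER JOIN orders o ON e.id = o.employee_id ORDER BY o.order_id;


Joining employees.id = orders.employee_id:
  employee Jack (id=4) -> order Headphones
  employee Nate (id=3) -> order Phone
  employee Leo (id=1) -> order Headphones
  employee Leo (id=1) -> order Camera
  employee Jack (id=4) -> order Phone
  employee Leo (id=1) -> order Monitor


6 rows:
Jack, Headphones, 2
Nate, Phone, 1
Leo, Headphones, 7
Leo, Camera, 8
Jack, Phone, 5
Leo, Monitor, 2


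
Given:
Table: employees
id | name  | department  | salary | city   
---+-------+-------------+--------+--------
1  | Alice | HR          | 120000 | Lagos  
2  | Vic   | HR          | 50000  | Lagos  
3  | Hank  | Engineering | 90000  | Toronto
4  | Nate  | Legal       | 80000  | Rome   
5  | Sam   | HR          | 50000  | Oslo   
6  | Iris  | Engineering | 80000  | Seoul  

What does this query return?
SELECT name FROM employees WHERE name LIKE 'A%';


LIKE 'A%' matches names starting with 'A'
Matching: 1

1 rows:
Alice


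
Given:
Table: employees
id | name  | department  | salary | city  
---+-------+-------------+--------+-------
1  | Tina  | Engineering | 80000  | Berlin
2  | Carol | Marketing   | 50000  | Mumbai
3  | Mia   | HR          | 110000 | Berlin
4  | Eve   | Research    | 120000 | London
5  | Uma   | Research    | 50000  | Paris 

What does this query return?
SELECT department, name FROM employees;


Projecting columns: department, name

5 rows:
Engineering, Tina
Marketing, Carol
HR, Mia
Research, Eve
Research, Uma


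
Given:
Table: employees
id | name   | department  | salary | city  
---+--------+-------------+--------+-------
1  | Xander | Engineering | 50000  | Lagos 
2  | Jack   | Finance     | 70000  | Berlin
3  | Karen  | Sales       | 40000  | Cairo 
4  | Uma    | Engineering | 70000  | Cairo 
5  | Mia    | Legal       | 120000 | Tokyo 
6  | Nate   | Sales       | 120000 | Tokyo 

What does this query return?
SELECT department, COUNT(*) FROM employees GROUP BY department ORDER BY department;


Assigning each row to its department group:
  Xander -> Engineering
  Jack -> Finance
  Karen -> Sales
  Uma -> Engineering
  Mia -> Legal
  Nate -> Sales


4 groups:
Engineering, 2
Finance, 1
Legal, 1
Sales, 2


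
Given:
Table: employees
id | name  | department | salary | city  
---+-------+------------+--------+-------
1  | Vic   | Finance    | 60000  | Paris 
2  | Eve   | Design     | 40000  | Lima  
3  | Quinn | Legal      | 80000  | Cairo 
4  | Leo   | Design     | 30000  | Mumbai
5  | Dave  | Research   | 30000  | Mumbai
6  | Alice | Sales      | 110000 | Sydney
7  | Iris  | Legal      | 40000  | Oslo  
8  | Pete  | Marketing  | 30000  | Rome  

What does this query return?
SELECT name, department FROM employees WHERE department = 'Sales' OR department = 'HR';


Filtering: department = 'Sales' OR 'HR'
Matching: 1 rows

1 rows:
Alice, Sales


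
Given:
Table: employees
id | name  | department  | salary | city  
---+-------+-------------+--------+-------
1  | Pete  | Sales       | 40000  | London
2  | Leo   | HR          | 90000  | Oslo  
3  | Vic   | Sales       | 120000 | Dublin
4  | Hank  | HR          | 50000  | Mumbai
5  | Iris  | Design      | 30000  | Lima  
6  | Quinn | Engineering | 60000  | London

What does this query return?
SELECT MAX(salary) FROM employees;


Salaries: 40000, 90000, 120000, 50000, 30000, 60000
MAX = 120000

120000


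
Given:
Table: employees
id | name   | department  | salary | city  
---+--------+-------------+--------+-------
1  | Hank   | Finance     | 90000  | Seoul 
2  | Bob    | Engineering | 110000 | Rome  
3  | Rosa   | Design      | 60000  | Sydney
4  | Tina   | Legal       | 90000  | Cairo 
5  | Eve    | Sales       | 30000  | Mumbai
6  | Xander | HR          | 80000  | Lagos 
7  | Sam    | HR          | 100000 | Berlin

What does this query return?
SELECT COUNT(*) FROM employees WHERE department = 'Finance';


Counting rows where department = 'Finance'
  Hank -> MATCH


1


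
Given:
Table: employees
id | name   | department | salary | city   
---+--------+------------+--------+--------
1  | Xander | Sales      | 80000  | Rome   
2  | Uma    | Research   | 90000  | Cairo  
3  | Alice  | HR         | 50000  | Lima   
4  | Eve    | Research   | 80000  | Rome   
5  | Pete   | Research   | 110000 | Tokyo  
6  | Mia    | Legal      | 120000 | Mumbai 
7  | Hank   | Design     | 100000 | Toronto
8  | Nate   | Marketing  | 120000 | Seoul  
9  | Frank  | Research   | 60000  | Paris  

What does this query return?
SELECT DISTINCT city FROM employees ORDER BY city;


All 'city' values (row order): Rome, Cairo, Lima, Rome, Tokyo, Mumbai, Toronto, Seoul, Paris
Removing duplicates leaves 8 unique value(s).

8 values:
Cairo
Lima
Mumbai
Paris
Rome
Seoul
Tokyo
Toronto


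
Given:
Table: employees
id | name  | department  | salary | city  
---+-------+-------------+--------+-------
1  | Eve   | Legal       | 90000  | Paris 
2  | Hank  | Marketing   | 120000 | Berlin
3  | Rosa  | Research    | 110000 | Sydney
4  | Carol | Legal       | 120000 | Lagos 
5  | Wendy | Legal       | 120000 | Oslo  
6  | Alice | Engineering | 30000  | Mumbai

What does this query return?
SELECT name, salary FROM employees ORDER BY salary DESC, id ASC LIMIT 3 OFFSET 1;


Sort by salary DESC (id ASC tiebreak), then skip 1 and take 3
Rows 2 through 4

3 rows:
Carol, 120000
Wendy, 120000
Rosa, 110000


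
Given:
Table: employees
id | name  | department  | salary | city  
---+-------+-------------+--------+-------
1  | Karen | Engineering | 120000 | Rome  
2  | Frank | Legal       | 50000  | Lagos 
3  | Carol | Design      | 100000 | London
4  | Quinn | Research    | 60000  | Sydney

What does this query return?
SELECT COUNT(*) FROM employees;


COUNT(*) counts all rows

4


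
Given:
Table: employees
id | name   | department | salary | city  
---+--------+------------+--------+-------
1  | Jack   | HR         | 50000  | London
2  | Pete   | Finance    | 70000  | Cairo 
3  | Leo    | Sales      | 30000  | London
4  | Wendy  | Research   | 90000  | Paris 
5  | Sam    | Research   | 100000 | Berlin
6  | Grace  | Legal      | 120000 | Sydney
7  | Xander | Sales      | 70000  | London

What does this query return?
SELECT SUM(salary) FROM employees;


SUM(salary) = 50000 + 70000 + 30000 + 90000 + 100000 + 120000 + 70000 = 530000

530000


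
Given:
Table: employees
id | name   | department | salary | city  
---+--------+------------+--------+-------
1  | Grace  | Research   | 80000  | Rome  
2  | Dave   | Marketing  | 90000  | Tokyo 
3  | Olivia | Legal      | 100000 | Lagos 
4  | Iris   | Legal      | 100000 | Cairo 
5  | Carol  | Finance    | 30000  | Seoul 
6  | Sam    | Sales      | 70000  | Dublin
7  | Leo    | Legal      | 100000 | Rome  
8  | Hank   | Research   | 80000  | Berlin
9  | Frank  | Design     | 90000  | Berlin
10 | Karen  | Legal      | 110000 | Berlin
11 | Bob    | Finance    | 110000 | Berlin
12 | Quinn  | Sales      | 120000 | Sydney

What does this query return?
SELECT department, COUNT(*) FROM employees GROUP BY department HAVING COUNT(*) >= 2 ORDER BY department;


Groups with count >= 2:
  Finance: 2 -> PASS
  Legal: 4 -> PASS
  Research: 2 -> PASS
  Sales: 2 -> PASS
  Design: 1 -> filtered out
  Marketing: 1 -> filtered out


4 groups:
Finance, 2
Legal, 4
Research, 2
Sales, 2


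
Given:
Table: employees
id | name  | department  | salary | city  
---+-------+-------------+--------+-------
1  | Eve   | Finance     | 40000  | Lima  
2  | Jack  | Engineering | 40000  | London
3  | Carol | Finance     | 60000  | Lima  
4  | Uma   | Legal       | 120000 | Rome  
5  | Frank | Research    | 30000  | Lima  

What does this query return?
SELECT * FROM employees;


SELECT * returns all 5 rows with all columns

5 rows:
1, Eve, Finance, 40000, Lima
2, Jack, Engineering, 40000, London
3, Carol, Finance, 60000, Lima
4, Uma, Legal, 120000, Rome
5, Frank, Research, 30000, Lima


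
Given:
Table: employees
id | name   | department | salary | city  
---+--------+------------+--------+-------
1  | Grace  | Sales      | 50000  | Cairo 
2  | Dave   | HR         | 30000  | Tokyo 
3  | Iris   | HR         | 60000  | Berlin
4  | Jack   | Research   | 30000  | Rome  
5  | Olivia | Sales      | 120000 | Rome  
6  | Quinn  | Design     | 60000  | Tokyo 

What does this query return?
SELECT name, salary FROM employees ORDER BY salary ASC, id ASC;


Sorting by salary ASC, then id ASC for ties

6 rows:
Dave, 30000
Jack, 30000
Grace, 50000
Iris, 60000
Quinn, 60000
Olivia, 120000


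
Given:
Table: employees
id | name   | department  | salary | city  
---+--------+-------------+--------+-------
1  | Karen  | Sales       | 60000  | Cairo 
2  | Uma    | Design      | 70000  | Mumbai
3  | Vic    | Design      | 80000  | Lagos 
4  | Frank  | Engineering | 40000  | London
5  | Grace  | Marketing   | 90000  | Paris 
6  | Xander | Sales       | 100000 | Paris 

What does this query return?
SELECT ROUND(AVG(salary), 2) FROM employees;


SUM(salary) = 440000
COUNT = 6
ROUND(AVG, 2) = ROUND(440000 / 6, 2) = 73333.33

73333.33


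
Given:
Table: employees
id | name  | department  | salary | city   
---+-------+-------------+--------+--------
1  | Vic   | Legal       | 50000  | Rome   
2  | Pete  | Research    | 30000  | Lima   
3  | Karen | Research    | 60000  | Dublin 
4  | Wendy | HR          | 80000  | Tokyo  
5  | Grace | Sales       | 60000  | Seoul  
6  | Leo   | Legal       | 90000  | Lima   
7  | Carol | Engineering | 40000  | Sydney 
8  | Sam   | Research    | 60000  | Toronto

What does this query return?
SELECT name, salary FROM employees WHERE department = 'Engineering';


Filtering: department = 'Engineering'
Matching rows: 1

1 rows:
Carol, 40000


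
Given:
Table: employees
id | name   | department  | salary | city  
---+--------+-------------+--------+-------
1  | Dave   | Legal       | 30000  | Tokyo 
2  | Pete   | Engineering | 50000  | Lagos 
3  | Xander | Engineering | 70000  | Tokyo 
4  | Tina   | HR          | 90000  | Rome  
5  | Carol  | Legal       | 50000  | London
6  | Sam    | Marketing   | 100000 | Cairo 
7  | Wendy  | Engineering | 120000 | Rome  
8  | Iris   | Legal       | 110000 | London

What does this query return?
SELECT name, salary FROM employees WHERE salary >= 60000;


Filtering: salary >= 60000
Matching: 5 rows

5 rows:
Xander, 70000
Tina, 90000
Sam, 100000
Wendy, 120000
Iris, 110000


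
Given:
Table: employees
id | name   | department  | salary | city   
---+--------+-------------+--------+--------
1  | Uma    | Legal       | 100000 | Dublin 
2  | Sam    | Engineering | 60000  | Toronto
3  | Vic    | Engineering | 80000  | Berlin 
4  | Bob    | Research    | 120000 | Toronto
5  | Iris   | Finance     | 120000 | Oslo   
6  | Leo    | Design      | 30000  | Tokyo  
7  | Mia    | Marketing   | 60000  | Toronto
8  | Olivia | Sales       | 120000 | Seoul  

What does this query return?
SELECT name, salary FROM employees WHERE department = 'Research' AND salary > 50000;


Filtering: department = 'Research' AND salary > 50000
Matching: 1 rows

1 rows:
Bob, 120000


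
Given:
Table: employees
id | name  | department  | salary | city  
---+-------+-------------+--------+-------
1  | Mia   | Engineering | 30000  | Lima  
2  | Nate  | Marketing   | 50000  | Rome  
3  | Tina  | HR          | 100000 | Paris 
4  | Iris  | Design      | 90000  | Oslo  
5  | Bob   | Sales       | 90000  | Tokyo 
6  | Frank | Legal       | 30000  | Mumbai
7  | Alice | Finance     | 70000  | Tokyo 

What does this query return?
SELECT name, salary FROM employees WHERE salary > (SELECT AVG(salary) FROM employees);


Subquery: AVG(salary) = 65714.29
Filtering: salary > 65714.29
  Tina (100000) -> MATCH
  Iris (90000) -> MATCH
  Bob (90000) -> MATCH
  Alice (70000) -> MATCH


4 rows:
Tina, 100000
Iris, 90000
Bob, 90000
Alice, 70000


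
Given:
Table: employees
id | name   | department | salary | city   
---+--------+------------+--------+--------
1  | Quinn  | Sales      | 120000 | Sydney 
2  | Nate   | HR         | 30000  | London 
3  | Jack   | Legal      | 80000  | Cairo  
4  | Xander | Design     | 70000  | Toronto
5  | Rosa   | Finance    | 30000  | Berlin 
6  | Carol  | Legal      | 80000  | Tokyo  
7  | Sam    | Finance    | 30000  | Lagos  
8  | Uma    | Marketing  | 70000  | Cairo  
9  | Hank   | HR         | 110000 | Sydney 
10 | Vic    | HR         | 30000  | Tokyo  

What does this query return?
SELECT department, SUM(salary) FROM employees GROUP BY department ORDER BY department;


Summing salary within each department:
  Design: 70000 = 70000
  Finance: 30000 + 30000 = 60000
  HR: 30000 + 110000 + 30000 = 170000
  Legal: 80000 + 80000 = 160000
  Marketing: 70000 = 70000
  Sales: 120000 = 120000


6 groups:
Design, 70000
Finance, 60000
HR, 170000
Legal, 160000
Marketing, 70000
Sales, 120000


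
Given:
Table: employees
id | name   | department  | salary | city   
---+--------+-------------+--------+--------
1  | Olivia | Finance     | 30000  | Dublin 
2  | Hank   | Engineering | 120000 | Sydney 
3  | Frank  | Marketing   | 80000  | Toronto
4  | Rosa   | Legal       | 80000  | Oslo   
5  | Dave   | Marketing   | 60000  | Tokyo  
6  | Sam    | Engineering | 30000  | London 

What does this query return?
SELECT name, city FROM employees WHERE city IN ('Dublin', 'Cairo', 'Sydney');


Filtering: city IN ('Dublin', 'Cairo', 'Sydney')
Matching: 2 rows

2 rows:
Olivia, Dublin
Hank, Sydney
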